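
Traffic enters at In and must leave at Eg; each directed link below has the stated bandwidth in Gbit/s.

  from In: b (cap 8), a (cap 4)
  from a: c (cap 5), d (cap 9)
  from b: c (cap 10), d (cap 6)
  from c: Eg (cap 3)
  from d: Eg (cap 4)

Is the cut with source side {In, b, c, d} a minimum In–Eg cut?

No — its capacity is 11, but the minimum cut has capacity 7.

Given cut capacity: 4 + 3 + 4 = 11.
Augment In→a→c→Eg: bottleneck 3, flow now 3.
Augment In→a→d→Eg: bottleneck 1, flow now 4.
Augment In→b→d→Eg: bottleneck 3, flow now 7.
No augmenting path remains; maximum flow = 7.
In the residual graph, reachable from In: {In, a, b, c, d}.
Min-cut edges: c→Eg (3), d→Eg (4); capacity 3 + 4 = 7.
Cut capacity 11 exceeds the max flow 7, so it is not minimum.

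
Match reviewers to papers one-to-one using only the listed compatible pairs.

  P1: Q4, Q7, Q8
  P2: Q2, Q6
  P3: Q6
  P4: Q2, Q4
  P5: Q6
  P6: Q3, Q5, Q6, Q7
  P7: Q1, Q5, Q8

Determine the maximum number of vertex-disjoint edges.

Unit-capacity flow: source→left, listed edges, right→sink; max matching = max flow.
Augmenting path P1→Q4 (+1); matched 1.
Augmenting path P2→Q2 (+1); matched 2.
Augmenting path P3→Q6 (+1); matched 3.
Augmenting path P6→Q3 (+1); matched 4.
Augmenting path P7→Q1 (+1); matched 5.
Augmenting path P4→Q4→P1→Q7 (+1); matched 6.
No augmenting path remains; maximum matching = 6.
König certificate: {P1, P2, P4, P6, P7, Q6} is a vertex cover of size 6 (every listed pair touches it), so no matching can be larger.

6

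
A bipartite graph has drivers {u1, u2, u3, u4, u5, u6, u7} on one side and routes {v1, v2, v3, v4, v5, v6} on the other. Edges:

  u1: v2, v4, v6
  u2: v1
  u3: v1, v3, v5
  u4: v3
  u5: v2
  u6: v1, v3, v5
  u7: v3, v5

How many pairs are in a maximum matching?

5

Unit-capacity flow: source→left, listed edges, right→sink; max matching = max flow.
Augmenting path u1→v2 (+1); matched 1.
Augmenting path u2→v1 (+1); matched 2.
Augmenting path u3→v3 (+1); matched 3.
Augmenting path u6→v5 (+1); matched 4.
Augmenting path u5→v2→u1→v4 (+1); matched 5.
No augmenting path remains; maximum matching = 5.
König certificate: {u1, u5, v1, v3, v5} is a vertex cover of size 5 (every listed pair touches it), so no matching can be larger.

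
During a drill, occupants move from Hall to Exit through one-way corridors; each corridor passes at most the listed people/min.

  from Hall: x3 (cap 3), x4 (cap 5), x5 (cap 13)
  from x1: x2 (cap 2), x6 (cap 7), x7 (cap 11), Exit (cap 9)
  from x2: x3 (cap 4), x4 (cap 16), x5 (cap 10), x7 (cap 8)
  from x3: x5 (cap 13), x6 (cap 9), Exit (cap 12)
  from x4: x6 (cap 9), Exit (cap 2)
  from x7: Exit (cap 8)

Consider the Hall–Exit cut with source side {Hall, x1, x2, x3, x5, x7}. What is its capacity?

66

Edges leaving {Hall, x1, x2, x3, x5, x7}: Hall→x4 (5), x1→x6 (7), x1→Exit (9), x2→x4 (16), x3→x6 (9), x3→Exit (12), x7→Exit (8).
Cut capacity = 5 + 7 + 9 + 16 + 9 + 12 + 8 = 66.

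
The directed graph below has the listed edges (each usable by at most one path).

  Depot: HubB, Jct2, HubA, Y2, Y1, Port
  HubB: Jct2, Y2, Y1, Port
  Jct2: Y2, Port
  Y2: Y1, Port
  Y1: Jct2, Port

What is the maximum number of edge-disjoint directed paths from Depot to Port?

5

Assign every edge capacity 1; by Menger, the answer equals the max flow.
Path Depot→Port (+1); total 1.
Path Depot→HubB→Port (+1); total 2.
Path Depot→Jct2→Port (+1); total 3.
Path Depot→Y2→Port (+1); total 4.
Path Depot→Y1→Port (+1); total 5.
No residual Depot→Port path; max flow = 5.
Certifying cut of size 5: {Depot→HubB, Depot→Jct2, Depot→Port, Depot→Y1, Depot→Y2}.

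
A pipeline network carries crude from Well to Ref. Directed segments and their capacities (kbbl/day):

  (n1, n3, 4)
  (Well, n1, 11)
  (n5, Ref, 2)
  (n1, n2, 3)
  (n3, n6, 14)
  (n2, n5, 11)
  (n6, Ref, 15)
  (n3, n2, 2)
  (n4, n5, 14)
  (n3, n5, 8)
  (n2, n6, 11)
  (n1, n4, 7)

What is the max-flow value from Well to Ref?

Augment Well→n1→n2→n5→Ref: bottleneck 2, flow now 2.
Augment Well→n1→n2→n6→Ref: bottleneck 1, flow now 3.
Augment Well→n1→n3→n6→Ref: bottleneck 4, flow now 7.
Augment Well→n1→n4→n5→n2→n6→Ref: bottleneck 2, flow now 9. (uses reverse residual edge)
No augmenting path remains; maximum flow = 9.
In the residual graph, reachable from Well: {Well, n1, n4, n5}.
Min-cut edges: n1→n2 (3), n1→n3 (4), n5→Ref (2); capacity 3 + 4 + 2 = 9.
This cut is saturated, so no flow can exceed 9.

9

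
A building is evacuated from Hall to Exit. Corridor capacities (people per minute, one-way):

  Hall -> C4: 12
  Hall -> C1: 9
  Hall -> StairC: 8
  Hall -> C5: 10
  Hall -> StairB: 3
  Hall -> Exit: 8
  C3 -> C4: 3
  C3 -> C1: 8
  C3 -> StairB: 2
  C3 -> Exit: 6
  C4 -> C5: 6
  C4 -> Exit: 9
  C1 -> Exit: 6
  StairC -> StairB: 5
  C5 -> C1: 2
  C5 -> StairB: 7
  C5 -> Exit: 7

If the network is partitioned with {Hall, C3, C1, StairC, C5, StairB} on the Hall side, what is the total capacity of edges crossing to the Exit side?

Edges leaving {Hall, C3, C1, StairC, C5, StairB}: Hall→C4 (12), Hall→Exit (8), C3→C4 (3), C3→Exit (6), C1→Exit (6), C5→Exit (7).
Cut capacity = 12 + 8 + 3 + 6 + 6 + 7 = 42.

42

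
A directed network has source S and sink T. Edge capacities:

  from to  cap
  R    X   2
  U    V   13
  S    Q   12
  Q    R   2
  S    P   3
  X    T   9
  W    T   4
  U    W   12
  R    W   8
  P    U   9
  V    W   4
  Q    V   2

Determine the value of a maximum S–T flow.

Augment S→P→U→W→T: bottleneck 3, flow now 3.
Augment S→Q→R→W→T: bottleneck 1, flow now 4.
Augment S→Q→R→X→T: bottleneck 1, flow now 5.
Augment S→Q→V→W→R→X→T: bottleneck 1, flow now 6. (uses reverse residual edge)
No augmenting path remains; maximum flow = 6.
In the residual graph, reachable from S: {S, P, Q, U, V, W}.
Min-cut edges: Q→R (2), W→T (4); capacity 2 + 4 = 6.
This cut is saturated, so no flow can exceed 6.

6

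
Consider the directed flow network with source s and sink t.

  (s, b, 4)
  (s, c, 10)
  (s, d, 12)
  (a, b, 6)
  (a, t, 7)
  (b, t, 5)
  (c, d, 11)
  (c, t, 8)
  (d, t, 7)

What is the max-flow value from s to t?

Augment s→b→t: bottleneck 4, flow now 4.
Augment s→c→t: bottleneck 8, flow now 12.
Augment s→d→t: bottleneck 7, flow now 19.
No augmenting path remains; maximum flow = 19.
In the residual graph, reachable from s: {s, c, d}.
Min-cut edges: s→b (4), c→t (8), d→t (7); capacity 4 + 8 + 7 = 19.
This cut is saturated, so no flow can exceed 19.

19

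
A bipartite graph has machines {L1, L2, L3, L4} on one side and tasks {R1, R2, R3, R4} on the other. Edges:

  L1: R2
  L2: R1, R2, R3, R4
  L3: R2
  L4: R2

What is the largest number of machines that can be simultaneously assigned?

2

Unit-capacity flow: source→left, listed edges, right→sink; max matching = max flow.
Augmenting path L1→R2 (+1); matched 1.
Augmenting path L2→R1 (+1); matched 2.
No augmenting path remains; maximum matching = 2.
König certificate: {L2, R2} is a vertex cover of size 2 (every listed pair touches it), so no matching can be larger.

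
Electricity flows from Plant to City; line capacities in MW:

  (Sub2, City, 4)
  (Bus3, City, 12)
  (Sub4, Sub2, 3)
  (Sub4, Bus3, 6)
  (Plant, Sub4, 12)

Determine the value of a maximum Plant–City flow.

Augment Plant→Sub4→Sub2→City: bottleneck 3, flow now 3.
Augment Plant→Sub4→Bus3→City: bottleneck 6, flow now 9.
No augmenting path remains; maximum flow = 9.
In the residual graph, reachable from Plant: {Plant, Sub4}.
Min-cut edges: Sub4→Sub2 (3), Sub4→Bus3 (6); capacity 3 + 6 = 9.
This cut is saturated, so no flow can exceed 9.

9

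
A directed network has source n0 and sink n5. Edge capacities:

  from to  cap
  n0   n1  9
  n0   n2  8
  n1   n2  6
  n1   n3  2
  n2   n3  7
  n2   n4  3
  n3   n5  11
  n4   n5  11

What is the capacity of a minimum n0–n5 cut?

12

Augment n0→n1→n3→n5: bottleneck 2, flow now 2.
Augment n0→n2→n3→n5: bottleneck 7, flow now 9.
Augment n0→n2→n4→n5: bottleneck 1, flow now 10.
Augment n0→n1→n2→n4→n5: bottleneck 2, flow now 12.
No augmenting path remains; maximum flow = 12.
By max-flow min-cut, the minimum cut capacity equals the max flow.
In the residual graph, reachable from n0: {n0, n1, n2}.
Min-cut edges: n1→n3 (2), n2→n3 (7), n2→n4 (3); capacity 2 + 7 + 3 = 12.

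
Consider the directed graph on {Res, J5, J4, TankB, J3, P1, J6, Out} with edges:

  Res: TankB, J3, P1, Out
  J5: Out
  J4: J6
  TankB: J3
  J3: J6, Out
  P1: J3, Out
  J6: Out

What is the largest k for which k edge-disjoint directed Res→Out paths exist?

4

Assign every edge capacity 1; by Menger, the answer equals the max flow.
Path Res→Out (+1); total 1.
Path Res→J3→Out (+1); total 2.
Path Res→P1→Out (+1); total 3.
Path Res→TankB→J3→J6→Out (+1); total 4.
No residual Res→Out path; max flow = 4.
Certifying cut of size 4: {Res→J3, Res→Out, Res→P1, Res→TankB}.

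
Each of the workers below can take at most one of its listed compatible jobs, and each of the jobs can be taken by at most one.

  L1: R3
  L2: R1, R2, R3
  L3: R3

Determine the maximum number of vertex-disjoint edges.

2

Unit-capacity flow: source→left, listed edges, right→sink; max matching = max flow.
Augmenting path L1→R3 (+1); matched 1.
Augmenting path L2→R1 (+1); matched 2.
No augmenting path remains; maximum matching = 2.
König certificate: {L2, R3} is a vertex cover of size 2 (every listed pair touches it), so no matching can be larger.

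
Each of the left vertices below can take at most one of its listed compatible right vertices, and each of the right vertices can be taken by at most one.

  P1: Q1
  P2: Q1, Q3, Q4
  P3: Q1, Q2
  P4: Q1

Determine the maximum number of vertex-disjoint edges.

Unit-capacity flow: source→left, listed edges, right→sink; max matching = max flow.
Augmenting path P1→Q1 (+1); matched 1.
Augmenting path P2→Q3 (+1); matched 2.
Augmenting path P3→Q2 (+1); matched 3.
No augmenting path remains; maximum matching = 3.
König certificate: {P2, P3, Q1} is a vertex cover of size 3 (every listed pair touches it), so no matching can be larger.

3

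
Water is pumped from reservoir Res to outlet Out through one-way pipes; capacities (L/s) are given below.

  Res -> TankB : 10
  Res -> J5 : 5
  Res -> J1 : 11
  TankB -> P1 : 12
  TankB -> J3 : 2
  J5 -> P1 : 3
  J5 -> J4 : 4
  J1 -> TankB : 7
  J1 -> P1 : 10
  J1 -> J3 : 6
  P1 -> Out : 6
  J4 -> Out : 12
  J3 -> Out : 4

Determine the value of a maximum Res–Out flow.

14

Augment Res→TankB→P1→Out: bottleneck 6, flow now 6.
Augment Res→TankB→J3→Out: bottleneck 2, flow now 8.
Augment Res→J5→J4→Out: bottleneck 4, flow now 12.
Augment Res→J1→J3→Out: bottleneck 2, flow now 14.
No augmenting path remains; maximum flow = 14.
In the residual graph, reachable from Res: {Res, TankB, J5, J1, P1, J3}.
Min-cut edges: J5→J4 (4), P1→Out (6), J3→Out (4); capacity 4 + 6 + 4 = 14.
This cut is saturated, so no flow can exceed 14.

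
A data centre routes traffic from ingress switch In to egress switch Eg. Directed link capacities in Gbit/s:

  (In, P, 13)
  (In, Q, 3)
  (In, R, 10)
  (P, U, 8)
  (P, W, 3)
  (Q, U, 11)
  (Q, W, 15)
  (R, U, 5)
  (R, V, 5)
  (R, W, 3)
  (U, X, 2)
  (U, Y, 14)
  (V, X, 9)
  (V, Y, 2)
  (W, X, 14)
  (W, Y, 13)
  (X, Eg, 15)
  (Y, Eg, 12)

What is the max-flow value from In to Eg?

24

Augment In→P→U→X→Eg: bottleneck 2, flow now 2.
Augment In→P→U→Y→Eg: bottleneck 6, flow now 8.
Augment In→P→W→X→Eg: bottleneck 3, flow now 11.
Augment In→Q→U→Y→Eg: bottleneck 3, flow now 14.
Augment In→R→U→Y→Eg: bottleneck 3, flow now 17.
Augment In→R→V→X→Eg: bottleneck 5, flow now 22.
Augment In→R→W→X→Eg: bottleneck 2, flow now 24.
No augmenting path remains; maximum flow = 24.
In the residual graph, reachable from In: {In, P}.
Min-cut edges: In→Q (3), In→R (10), P→U (8), P→W (3); capacity 3 + 10 + 8 + 3 = 24.
This cut is saturated, so no flow can exceed 24.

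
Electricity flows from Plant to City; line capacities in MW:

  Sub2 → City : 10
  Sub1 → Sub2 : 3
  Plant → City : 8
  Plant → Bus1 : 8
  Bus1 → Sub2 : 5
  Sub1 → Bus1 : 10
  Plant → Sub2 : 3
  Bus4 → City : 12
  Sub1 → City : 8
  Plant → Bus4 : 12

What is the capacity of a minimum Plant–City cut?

Augment Plant→City: bottleneck 8, flow now 8.
Augment Plant→Bus4→City: bottleneck 12, flow now 20.
Augment Plant→Sub2→City: bottleneck 3, flow now 23.
Augment Plant→Bus1→Sub2→City: bottleneck 5, flow now 28.
No augmenting path remains; maximum flow = 28.
By max-flow min-cut, the minimum cut capacity equals the max flow.
In the residual graph, reachable from Plant: {Plant, Bus1}.
Min-cut edges: Plant→Bus4 (12), Plant→Sub2 (3), Plant→City (8), Bus1→Sub2 (5); capacity 12 + 3 + 8 + 5 = 28.

28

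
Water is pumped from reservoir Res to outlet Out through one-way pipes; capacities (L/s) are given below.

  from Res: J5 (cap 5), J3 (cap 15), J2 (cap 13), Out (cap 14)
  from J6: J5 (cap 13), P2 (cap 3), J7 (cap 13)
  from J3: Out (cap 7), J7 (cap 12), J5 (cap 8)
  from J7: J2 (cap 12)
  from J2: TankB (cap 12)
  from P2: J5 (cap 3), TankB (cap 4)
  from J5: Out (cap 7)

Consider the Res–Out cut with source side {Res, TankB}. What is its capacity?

Edges leaving {Res, TankB}: Res→J3 (15), Res→J2 (13), Res→J5 (5), Res→Out (14).
Cut capacity = 15 + 13 + 5 + 14 = 47.

47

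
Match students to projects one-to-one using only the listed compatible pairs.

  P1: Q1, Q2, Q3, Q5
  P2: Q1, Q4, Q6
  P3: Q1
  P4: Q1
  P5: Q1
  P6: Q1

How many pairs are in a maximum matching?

3

Unit-capacity flow: source→left, listed edges, right→sink; max matching = max flow.
Augmenting path P1→Q1 (+1); matched 1.
Augmenting path P2→Q4 (+1); matched 2.
Augmenting path P3→Q1→P1→Q2 (+1); matched 3.
No augmenting path remains; maximum matching = 3.
König certificate: {P1, P2, Q1} is a vertex cover of size 3 (every listed pair touches it), so no matching can be larger.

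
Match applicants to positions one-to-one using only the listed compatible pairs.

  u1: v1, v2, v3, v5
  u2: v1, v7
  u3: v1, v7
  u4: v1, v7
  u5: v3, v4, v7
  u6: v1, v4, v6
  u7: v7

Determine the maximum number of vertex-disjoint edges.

Unit-capacity flow: source→left, listed edges, right→sink; max matching = max flow.
Augmenting path u1→v1 (+1); matched 1.
Augmenting path u2→v7 (+1); matched 2.
Augmenting path u5→v3 (+1); matched 3.
Augmenting path u6→v4 (+1); matched 4.
Augmenting path u3→v1→u1→v2 (+1); matched 5.
No augmenting path remains; maximum matching = 5.
König certificate: {u1, u5, u6, v1, v7} is a vertex cover of size 5 (every listed pair touches it), so no matching can be larger.

5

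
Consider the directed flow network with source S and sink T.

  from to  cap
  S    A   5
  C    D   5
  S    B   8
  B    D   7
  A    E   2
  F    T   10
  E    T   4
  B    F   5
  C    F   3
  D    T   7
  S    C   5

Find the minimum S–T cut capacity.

Augment S→A→E→T: bottleneck 2, flow now 2.
Augment S→B→D→T: bottleneck 7, flow now 9.
Augment S→B→F→T: bottleneck 1, flow now 10.
Augment S→C→F→T: bottleneck 3, flow now 13.
Augment S→C→D→B→F→T: bottleneck 2, flow now 15. (uses reverse residual edge)
No augmenting path remains; maximum flow = 15.
By max-flow min-cut, the minimum cut capacity equals the max flow.
In the residual graph, reachable from S: {S, A}.
Min-cut edges: S→B (8), S→C (5), A→E (2); capacity 8 + 5 + 2 = 15.

15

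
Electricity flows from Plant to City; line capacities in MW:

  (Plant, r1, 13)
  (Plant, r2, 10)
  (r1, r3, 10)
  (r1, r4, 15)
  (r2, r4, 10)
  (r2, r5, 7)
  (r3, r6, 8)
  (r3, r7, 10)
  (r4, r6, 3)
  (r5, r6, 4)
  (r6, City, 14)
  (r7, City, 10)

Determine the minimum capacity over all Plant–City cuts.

17

Augment Plant→r1→r3→r6→City: bottleneck 8, flow now 8.
Augment Plant→r1→r3→r7→City: bottleneck 2, flow now 10.
Augment Plant→r1→r4→r6→City: bottleneck 3, flow now 13.
Augment Plant→r2→r5→r6→City: bottleneck 3, flow now 16.
Augment Plant→r2→r5→r6→r3→r7→City: bottleneck 1, flow now 17. (uses reverse residual edge)
No augmenting path remains; maximum flow = 17.
By max-flow min-cut, the minimum cut capacity equals the max flow.
In the residual graph, reachable from Plant: {Plant, r1, r2, r4, r5}.
Min-cut edges: r1→r3 (10), r4→r6 (3), r5→r6 (4); capacity 10 + 3 + 4 = 17.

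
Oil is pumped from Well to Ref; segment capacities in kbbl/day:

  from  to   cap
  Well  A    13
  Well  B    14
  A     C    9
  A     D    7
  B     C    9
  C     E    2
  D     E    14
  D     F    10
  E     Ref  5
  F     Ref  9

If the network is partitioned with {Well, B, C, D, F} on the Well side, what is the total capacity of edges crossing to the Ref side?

Edges leaving {Well, B, C, D, F}: Well→A (13), C→E (2), D→E (14), F→Ref (9).
Cut capacity = 13 + 2 + 14 + 9 = 38.

38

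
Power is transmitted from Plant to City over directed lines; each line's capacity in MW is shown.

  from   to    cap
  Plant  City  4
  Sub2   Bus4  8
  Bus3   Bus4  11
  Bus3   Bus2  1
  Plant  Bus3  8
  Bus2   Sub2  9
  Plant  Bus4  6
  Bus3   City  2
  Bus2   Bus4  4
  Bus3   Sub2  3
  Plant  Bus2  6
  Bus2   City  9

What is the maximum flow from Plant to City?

13

Augment Plant→City: bottleneck 4, flow now 4.
Augment Plant→Bus2→City: bottleneck 6, flow now 10.
Augment Plant→Bus3→City: bottleneck 2, flow now 12.
Augment Plant→Bus3→Bus2→City: bottleneck 1, flow now 13.
No augmenting path remains; maximum flow = 13.
In the residual graph, reachable from Plant: {Plant, Bus3, Sub2, Bus4}.
Min-cut edges: Plant→Bus2 (6), Plant→City (4), Bus3→Bus2 (1), Bus3→City (2); capacity 6 + 4 + 1 + 2 = 13.
This cut is saturated, so no flow can exceed 13.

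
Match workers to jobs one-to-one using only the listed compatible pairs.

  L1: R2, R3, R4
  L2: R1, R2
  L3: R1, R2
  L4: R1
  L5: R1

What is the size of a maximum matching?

3

Unit-capacity flow: source→left, listed edges, right→sink; max matching = max flow.
Augmenting path L1→R2 (+1); matched 1.
Augmenting path L2→R1 (+1); matched 2.
Augmenting path L3→R2→L1→R3 (+1); matched 3.
No augmenting path remains; maximum matching = 3.
König certificate: {L1, R1, R2} is a vertex cover of size 3 (every listed pair touches it), so no matching can be larger.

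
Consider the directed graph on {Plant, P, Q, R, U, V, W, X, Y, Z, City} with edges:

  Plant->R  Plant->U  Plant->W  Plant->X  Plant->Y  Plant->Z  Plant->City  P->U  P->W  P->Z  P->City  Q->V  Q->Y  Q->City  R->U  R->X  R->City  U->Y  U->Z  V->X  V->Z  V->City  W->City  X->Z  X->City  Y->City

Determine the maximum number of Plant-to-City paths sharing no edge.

Assign every edge capacity 1; by Menger, the answer equals the max flow.
Path Plant→City (+1); total 1.
Path Plant→R→City (+1); total 2.
Path Plant→W→City (+1); total 3.
Path Plant→X→City (+1); total 4.
Path Plant→Y→City (+1); total 5.
No residual Plant→City path; max flow = 5.
Certifying cut of size 5: {Plant→City, Plant→R, Plant→W, Plant→X, Y→City}.

5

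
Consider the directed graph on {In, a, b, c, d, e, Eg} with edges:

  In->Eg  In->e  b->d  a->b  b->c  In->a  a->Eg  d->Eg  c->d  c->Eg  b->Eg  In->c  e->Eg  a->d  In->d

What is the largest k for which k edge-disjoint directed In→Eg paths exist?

5

Assign every edge capacity 1; by Menger, the answer equals the max flow.
Path In→Eg (+1); total 1.
Path In→a→Eg (+1); total 2.
Path In→c→Eg (+1); total 3.
Path In→d→Eg (+1); total 4.
Path In→e→Eg (+1); total 5.
No residual In→Eg path; max flow = 5.
Certifying cut of size 5: {In→Eg, In→a, In→c, In→d, In→e}.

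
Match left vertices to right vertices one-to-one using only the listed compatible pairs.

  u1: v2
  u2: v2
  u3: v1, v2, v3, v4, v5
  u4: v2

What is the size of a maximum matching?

2

Unit-capacity flow: source→left, listed edges, right→sink; max matching = max flow.
Augmenting path u1→v2 (+1); matched 1.
Augmenting path u3→v1 (+1); matched 2.
No augmenting path remains; maximum matching = 2.
König certificate: {u3, v2} is a vertex cover of size 2 (every listed pair touches it), so no matching can be larger.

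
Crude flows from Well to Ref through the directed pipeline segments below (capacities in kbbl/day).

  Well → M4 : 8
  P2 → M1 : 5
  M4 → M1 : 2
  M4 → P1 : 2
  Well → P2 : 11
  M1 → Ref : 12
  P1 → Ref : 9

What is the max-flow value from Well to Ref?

9

Augment Well→M4→P1→Ref: bottleneck 2, flow now 2.
Augment Well→M4→M1→Ref: bottleneck 2, flow now 4.
Augment Well→P2→M1→Ref: bottleneck 5, flow now 9.
No augmenting path remains; maximum flow = 9.
In the residual graph, reachable from Well: {Well, M4, P2}.
Min-cut edges: M4→P1 (2), M4→M1 (2), P2→M1 (5); capacity 2 + 2 + 5 = 9.
This cut is saturated, so no flow can exceed 9.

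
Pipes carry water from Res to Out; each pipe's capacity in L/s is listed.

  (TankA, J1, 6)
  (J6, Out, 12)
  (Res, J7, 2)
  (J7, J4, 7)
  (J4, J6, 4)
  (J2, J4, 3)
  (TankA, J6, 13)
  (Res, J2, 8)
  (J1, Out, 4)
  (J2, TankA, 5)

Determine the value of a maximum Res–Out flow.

9

Augment Res→J2→TankA→J1→Out: bottleneck 4, flow now 4.
Augment Res→J2→TankA→J6→Out: bottleneck 1, flow now 5.
Augment Res→J2→J4→J6→Out: bottleneck 3, flow now 8.
Augment Res→J7→J4→J6→Out: bottleneck 1, flow now 9.
No augmenting path remains; maximum flow = 9.
In the residual graph, reachable from Res: {Res, J2, J7, J4}.
Min-cut edges: J2→TankA (5), J4→J6 (4); capacity 5 + 4 = 9.
This cut is saturated, so no flow can exceed 9.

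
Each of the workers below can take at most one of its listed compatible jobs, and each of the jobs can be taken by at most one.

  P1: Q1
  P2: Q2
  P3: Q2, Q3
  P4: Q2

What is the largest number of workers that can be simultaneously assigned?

Unit-capacity flow: source→left, listed edges, right→sink; max matching = max flow.
Augmenting path P1→Q1 (+1); matched 1.
Augmenting path P2→Q2 (+1); matched 2.
Augmenting path P3→Q3 (+1); matched 3.
No augmenting path remains; maximum matching = 3.
König certificate: {P1, P3, Q2} is a vertex cover of size 3 (every listed pair touches it), so no matching can be larger.

3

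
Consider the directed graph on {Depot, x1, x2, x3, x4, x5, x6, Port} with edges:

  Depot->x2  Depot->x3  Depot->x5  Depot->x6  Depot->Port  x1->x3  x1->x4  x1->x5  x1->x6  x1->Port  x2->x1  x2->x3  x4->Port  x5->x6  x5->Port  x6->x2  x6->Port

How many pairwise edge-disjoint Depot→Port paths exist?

4

Assign every edge capacity 1; by Menger, the answer equals the max flow.
Path Depot→Port (+1); total 1.
Path Depot→x5→Port (+1); total 2.
Path Depot→x6→Port (+1); total 3.
Path Depot→x2→x1→Port (+1); total 4.
No residual Depot→Port path; max flow = 4.
Certifying cut of size 4: {Depot→Port, Depot→x2, Depot→x5, Depot→x6}.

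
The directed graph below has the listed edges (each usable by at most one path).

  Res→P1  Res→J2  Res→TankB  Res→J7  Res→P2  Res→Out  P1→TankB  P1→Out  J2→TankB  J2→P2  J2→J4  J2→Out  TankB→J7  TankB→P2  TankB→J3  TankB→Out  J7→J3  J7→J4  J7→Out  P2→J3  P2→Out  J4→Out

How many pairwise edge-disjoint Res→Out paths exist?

Assign every edge capacity 1; by Menger, the answer equals the max flow.
Path Res→Out (+1); total 1.
Path Res→P1→Out (+1); total 2.
Path Res→J2→Out (+1); total 3.
Path Res→TankB→Out (+1); total 4.
Path Res→J7→Out (+1); total 5.
Path Res→P2→Out (+1); total 6.
No residual Res→Out path; max flow = 6.
Certifying cut of size 6: {Res→J2, Res→J7, Res→Out, Res→P1, Res→P2, Res→TankB}.

6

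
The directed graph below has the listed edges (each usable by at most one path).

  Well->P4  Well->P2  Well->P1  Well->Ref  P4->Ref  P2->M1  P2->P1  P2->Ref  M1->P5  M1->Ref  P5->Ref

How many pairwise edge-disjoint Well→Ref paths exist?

Assign every edge capacity 1; by Menger, the answer equals the max flow.
Path Well→Ref (+1); total 1.
Path Well→P4→Ref (+1); total 2.
Path Well→P2→Ref (+1); total 3.
No residual Well→Ref path; max flow = 3.
Certifying cut of size 3: {Well→P2, Well→P4, Well→Ref}.

3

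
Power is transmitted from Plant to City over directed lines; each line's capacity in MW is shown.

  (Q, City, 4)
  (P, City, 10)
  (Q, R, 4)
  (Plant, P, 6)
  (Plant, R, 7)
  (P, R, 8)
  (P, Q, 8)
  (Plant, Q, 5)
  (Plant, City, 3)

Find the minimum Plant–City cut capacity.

13

Augment Plant→City: bottleneck 3, flow now 3.
Augment Plant→P→City: bottleneck 6, flow now 9.
Augment Plant→Q→City: bottleneck 4, flow now 13.
No augmenting path remains; maximum flow = 13.
By max-flow min-cut, the minimum cut capacity equals the max flow.
In the residual graph, reachable from Plant: {Plant, Q, R}.
Min-cut edges: Plant→P (6), Plant→City (3), Q→City (4); capacity 6 + 3 + 4 = 13.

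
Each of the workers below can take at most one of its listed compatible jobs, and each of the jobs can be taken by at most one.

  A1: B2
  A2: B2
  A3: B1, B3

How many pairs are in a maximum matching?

2

Unit-capacity flow: source→left, listed edges, right→sink; max matching = max flow.
Augmenting path A1→B2 (+1); matched 1.
Augmenting path A3→B1 (+1); matched 2.
No augmenting path remains; maximum matching = 2.
König certificate: {A3, B2} is a vertex cover of size 2 (every listed pair touches it), so no matching can be larger.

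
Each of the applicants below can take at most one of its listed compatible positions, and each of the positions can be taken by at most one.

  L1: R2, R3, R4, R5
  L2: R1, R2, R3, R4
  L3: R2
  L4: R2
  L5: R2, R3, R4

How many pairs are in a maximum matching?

Unit-capacity flow: source→left, listed edges, right→sink; max matching = max flow.
Augmenting path L1→R2 (+1); matched 1.
Augmenting path L2→R1 (+1); matched 2.
Augmenting path L5→R3 (+1); matched 3.
Augmenting path L3→R2→L1→R4 (+1); matched 4.
No augmenting path remains; maximum matching = 4.
König certificate: {L1, L2, L5, R2} is a vertex cover of size 4 (every listed pair touches it), so no matching can be larger.

4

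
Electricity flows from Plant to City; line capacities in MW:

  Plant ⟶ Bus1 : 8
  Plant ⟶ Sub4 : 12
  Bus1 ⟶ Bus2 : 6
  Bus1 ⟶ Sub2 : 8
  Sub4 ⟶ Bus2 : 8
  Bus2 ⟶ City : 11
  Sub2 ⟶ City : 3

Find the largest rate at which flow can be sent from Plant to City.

Augment Plant→Bus1→Bus2→City: bottleneck 6, flow now 6.
Augment Plant→Bus1→Sub2→City: bottleneck 2, flow now 8.
Augment Plant→Sub4→Bus2→City: bottleneck 5, flow now 13.
Augment Plant→Sub4→Bus2→Bus1→Sub2→City: bottleneck 1, flow now 14. (uses reverse residual edge)
No augmenting path remains; maximum flow = 14.
In the residual graph, reachable from Plant: {Plant, Bus1, Sub4, Bus2, Sub2}.
Min-cut edges: Bus2→City (11), Sub2→City (3); capacity 11 + 3 = 14.
This cut is saturated, so no flow can exceed 14.

14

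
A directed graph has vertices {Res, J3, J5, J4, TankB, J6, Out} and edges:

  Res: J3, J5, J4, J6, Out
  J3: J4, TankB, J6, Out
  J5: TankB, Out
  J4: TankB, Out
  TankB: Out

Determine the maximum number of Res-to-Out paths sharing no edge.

Assign every edge capacity 1; by Menger, the answer equals the max flow.
Path Res→Out (+1); total 1.
Path Res→J3→Out (+1); total 2.
Path Res→J5→Out (+1); total 3.
Path Res→J4→Out (+1); total 4.
No residual Res→Out path; max flow = 4.
Certifying cut of size 4: {Res→J3, Res→J4, Res→J5, Res→Out}.

4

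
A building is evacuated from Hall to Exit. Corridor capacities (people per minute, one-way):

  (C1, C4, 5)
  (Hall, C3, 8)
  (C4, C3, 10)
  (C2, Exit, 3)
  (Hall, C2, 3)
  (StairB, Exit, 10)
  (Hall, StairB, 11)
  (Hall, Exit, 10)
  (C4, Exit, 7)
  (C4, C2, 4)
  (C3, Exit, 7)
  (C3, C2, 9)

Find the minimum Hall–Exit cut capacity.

30

Augment Hall→Exit: bottleneck 10, flow now 10.
Augment Hall→StairB→Exit: bottleneck 10, flow now 20.
Augment Hall→C3→Exit: bottleneck 7, flow now 27.
Augment Hall→C2→Exit: bottleneck 3, flow now 30.
No augmenting path remains; maximum flow = 30.
By max-flow min-cut, the minimum cut capacity equals the max flow.
In the residual graph, reachable from Hall: {Hall, StairB, C3, C2}.
Min-cut edges: Hall→Exit (10), StairB→Exit (10), C3→Exit (7), C2→Exit (3); capacity 10 + 10 + 7 + 3 = 30.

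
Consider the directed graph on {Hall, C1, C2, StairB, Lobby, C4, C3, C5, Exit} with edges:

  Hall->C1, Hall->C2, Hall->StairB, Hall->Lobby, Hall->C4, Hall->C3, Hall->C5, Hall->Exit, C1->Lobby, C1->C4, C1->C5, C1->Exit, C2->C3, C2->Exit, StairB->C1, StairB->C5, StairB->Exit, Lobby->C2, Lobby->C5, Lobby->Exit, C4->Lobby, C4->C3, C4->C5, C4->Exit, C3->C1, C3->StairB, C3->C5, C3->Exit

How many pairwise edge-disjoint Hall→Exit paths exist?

7

Assign every edge capacity 1; by Menger, the answer equals the max flow.
Path Hall→Exit (+1); total 1.
Path Hall→C1→Exit (+1); total 2.
Path Hall→C2→Exit (+1); total 3.
Path Hall→StairB→Exit (+1); total 4.
Path Hall→Lobby→Exit (+1); total 5.
Path Hall→C4→Exit (+1); total 6.
Path Hall→C3→Exit (+1); total 7.
No residual Hall→Exit path; max flow = 7.
Certifying cut of size 7: {Hall→C1, Hall→C2, Hall→C3, Hall→C4, Hall→Exit, Hall→Lobby, Hall→StairB}.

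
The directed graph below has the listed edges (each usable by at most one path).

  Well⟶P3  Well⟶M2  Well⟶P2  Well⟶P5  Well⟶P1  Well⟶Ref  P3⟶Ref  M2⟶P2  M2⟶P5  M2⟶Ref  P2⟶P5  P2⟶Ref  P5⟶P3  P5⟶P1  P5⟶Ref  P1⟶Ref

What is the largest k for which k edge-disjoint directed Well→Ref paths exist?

Assign every edge capacity 1; by Menger, the answer equals the max flow.
Path Well→Ref (+1); total 1.
Path Well→P3→Ref (+1); total 2.
Path Well→M2→Ref (+1); total 3.
Path Well→P2→Ref (+1); total 4.
Path Well→P5→Ref (+1); total 5.
Path Well→P1→Ref (+1); total 6.
No residual Well→Ref path; max flow = 6.
Certifying cut of size 6: {Well→M2, Well→P1, Well→P2, Well→P3, Well→P5, Well→Ref}.

6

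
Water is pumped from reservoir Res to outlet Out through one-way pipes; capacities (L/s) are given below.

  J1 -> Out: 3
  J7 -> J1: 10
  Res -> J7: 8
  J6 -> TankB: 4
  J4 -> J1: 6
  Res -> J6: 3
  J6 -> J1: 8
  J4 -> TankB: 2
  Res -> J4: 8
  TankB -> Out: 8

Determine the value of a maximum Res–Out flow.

Augment Res→J4→J1→Out: bottleneck 3, flow now 3.
Augment Res→J4→TankB→Out: bottleneck 2, flow now 5.
Augment Res→J6→TankB→Out: bottleneck 3, flow now 8.
No augmenting path remains; maximum flow = 8.
In the residual graph, reachable from Res: {Res, J4, J7, J1}.
Min-cut edges: Res→J6 (3), J4→TankB (2), J1→Out (3); capacity 3 + 2 + 3 = 8.
This cut is saturated, so no flow can exceed 8.

8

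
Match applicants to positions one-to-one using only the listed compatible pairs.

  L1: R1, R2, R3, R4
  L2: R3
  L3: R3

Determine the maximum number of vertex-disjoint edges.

Unit-capacity flow: source→left, listed edges, right→sink; max matching = max flow.
Augmenting path L1→R1 (+1); matched 1.
Augmenting path L2→R3 (+1); matched 2.
No augmenting path remains; maximum matching = 2.
König certificate: {L1, R3} is a vertex cover of size 2 (every listed pair touches it), so no matching can be larger.

2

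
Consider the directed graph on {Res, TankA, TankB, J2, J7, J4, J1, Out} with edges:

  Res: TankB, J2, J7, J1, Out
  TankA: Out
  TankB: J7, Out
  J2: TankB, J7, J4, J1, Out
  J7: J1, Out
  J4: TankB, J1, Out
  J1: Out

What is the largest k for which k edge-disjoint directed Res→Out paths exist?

Assign every edge capacity 1; by Menger, the answer equals the max flow.
Path Res→Out (+1); total 1.
Path Res→TankB→Out (+1); total 2.
Path Res→J2→Out (+1); total 3.
Path Res→J7→Out (+1); total 4.
Path Res→J1→Out (+1); total 5.
No residual Res→Out path; max flow = 5.
Certifying cut of size 5: {Res→J1, Res→J2, Res→J7, Res→Out, Res→TankB}.

5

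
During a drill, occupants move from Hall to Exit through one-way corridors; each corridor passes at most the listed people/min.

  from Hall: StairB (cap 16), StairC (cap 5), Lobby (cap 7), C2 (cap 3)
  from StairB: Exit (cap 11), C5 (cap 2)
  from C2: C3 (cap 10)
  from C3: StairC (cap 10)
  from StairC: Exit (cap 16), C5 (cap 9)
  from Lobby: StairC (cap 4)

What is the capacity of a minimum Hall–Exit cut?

Augment Hall→StairB→Exit: bottleneck 11, flow now 11.
Augment Hall→StairC→Exit: bottleneck 5, flow now 16.
Augment Hall→Lobby→StairC→Exit: bottleneck 4, flow now 20.
Augment Hall→C2→C3→StairC→Exit: bottleneck 3, flow now 23.
No augmenting path remains; maximum flow = 23.
By max-flow min-cut, the minimum cut capacity equals the max flow.
In the residual graph, reachable from Hall: {Hall, StairB, Lobby, C5}.
Min-cut edges: Hall→C2 (3), Hall→StairC (5), StairB→Exit (11), Lobby→StairC (4); capacity 3 + 5 + 11 + 4 = 23.

23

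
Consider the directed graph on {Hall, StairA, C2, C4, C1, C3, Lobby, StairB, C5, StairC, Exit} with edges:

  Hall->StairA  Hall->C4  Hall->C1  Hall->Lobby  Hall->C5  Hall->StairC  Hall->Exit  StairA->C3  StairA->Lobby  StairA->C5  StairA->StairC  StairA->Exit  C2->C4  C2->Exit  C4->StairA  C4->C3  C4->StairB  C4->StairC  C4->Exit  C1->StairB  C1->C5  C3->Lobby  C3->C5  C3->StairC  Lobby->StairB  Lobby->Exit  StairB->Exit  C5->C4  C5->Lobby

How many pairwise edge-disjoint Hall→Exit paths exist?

5

Assign every edge capacity 1; by Menger, the answer equals the max flow.
Path Hall→Exit (+1); total 1.
Path Hall→StairA→Exit (+1); total 2.
Path Hall→C4→Exit (+1); total 3.
Path Hall→Lobby→Exit (+1); total 4.
Path Hall→C1→StairB→Exit (+1); total 5.
No residual Hall→Exit path; max flow = 5.
Certifying cut of size 5: {C4→Exit, Hall→Exit, Lobby→Exit, StairA→Exit, StairB→Exit}.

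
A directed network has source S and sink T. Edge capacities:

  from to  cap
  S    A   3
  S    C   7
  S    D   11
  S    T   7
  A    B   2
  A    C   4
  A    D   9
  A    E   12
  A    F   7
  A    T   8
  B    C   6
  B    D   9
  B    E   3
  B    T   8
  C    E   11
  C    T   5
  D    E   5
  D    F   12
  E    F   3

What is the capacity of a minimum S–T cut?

15

Augment S→T: bottleneck 7, flow now 7.
Augment S→A→T: bottleneck 3, flow now 10.
Augment S→C→T: bottleneck 5, flow now 15.
No augmenting path remains; maximum flow = 15.
By max-flow min-cut, the minimum cut capacity equals the max flow.
In the residual graph, reachable from S: {S, C, D, E, F}.
Min-cut edges: S→A (3), S→T (7), C→T (5); capacity 3 + 7 + 5 = 15.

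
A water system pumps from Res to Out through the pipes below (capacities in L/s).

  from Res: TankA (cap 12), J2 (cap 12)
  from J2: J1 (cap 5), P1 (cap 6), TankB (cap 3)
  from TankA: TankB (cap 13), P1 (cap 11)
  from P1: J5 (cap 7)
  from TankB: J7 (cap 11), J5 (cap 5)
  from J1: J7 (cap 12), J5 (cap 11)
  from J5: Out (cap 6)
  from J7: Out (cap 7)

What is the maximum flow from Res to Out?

13

Augment Res→J2→P1→J5→Out: bottleneck 6, flow now 6.
Augment Res→J2→TankB→J7→Out: bottleneck 3, flow now 9.
Augment Res→J2→J1→J7→Out: bottleneck 3, flow now 12.
Augment Res→TankA→TankB→J7→Out: bottleneck 1, flow now 13.
No augmenting path remains; maximum flow = 13.
In the residual graph, reachable from Res: {Res, J2, TankA, P1, TankB, J1, J5, J7}.
Min-cut edges: J5→Out (6), J7→Out (7); capacity 6 + 7 = 13.
This cut is saturated, so no flow can exceed 13.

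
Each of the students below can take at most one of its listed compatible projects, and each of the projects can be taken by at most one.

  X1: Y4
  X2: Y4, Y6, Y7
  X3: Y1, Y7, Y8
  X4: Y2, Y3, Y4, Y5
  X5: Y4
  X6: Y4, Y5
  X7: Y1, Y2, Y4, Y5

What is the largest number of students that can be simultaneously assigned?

Unit-capacity flow: source→left, listed edges, right→sink; max matching = max flow.
Augmenting path X1→Y4 (+1); matched 1.
Augmenting path X2→Y6 (+1); matched 2.
Augmenting path X3→Y1 (+1); matched 3.
Augmenting path X4→Y2 (+1); matched 4.
Augmenting path X6→Y5 (+1); matched 5.
Augmenting path X7→Y1→X3→Y7 (+1); matched 6.
No augmenting path remains; maximum matching = 6.
König certificate: {X2, X3, X4, X6, X7, Y4} is a vertex cover of size 6 (every listed pair touches it), so no matching can be larger.

6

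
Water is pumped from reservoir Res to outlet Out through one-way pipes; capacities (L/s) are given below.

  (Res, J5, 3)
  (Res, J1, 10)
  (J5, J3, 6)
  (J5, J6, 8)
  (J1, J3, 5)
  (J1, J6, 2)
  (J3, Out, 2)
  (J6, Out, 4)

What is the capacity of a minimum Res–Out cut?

6

Augment Res→J5→J3→Out: bottleneck 2, flow now 2.
Augment Res→J5→J6→Out: bottleneck 1, flow now 3.
Augment Res→J1→J6→Out: bottleneck 2, flow now 5.
Augment Res→J1→J3→J5→J6→Out: bottleneck 1, flow now 6. (uses reverse residual edge)
No augmenting path remains; maximum flow = 6.
By max-flow min-cut, the minimum cut capacity equals the max flow.
In the residual graph, reachable from Res: {Res, J5, J1, J3, J6}.
Min-cut edges: J3→Out (2), J6→Out (4); capacity 2 + 4 = 6.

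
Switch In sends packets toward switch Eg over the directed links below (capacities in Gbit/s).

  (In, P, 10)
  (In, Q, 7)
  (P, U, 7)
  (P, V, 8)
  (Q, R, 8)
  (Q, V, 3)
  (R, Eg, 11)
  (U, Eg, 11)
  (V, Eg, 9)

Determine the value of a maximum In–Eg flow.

17

Augment In→P→U→Eg: bottleneck 7, flow now 7.
Augment In→P→V→Eg: bottleneck 3, flow now 10.
Augment In→Q→R→Eg: bottleneck 7, flow now 17.
No augmenting path remains; maximum flow = 17.
In the residual graph, reachable from In: {In}.
Min-cut edges: In→P (10), In→Q (7); capacity 10 + 7 = 17.
This cut is saturated, so no flow can exceed 17.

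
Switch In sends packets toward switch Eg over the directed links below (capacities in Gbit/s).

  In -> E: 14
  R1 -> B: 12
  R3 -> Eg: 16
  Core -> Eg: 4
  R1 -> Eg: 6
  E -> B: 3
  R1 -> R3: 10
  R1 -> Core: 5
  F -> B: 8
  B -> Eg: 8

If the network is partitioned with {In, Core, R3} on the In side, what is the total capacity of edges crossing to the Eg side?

Edges leaving {In, Core, R3}: In→E (14), Core→Eg (4), R3→Eg (16).
Cut capacity = 14 + 4 + 16 = 34.

34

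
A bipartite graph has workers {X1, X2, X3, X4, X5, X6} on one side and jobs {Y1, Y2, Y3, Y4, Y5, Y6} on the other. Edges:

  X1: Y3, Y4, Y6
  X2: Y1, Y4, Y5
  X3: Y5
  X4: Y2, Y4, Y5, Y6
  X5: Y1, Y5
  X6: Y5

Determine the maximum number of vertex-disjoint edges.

5

Unit-capacity flow: source→left, listed edges, right→sink; max matching = max flow.
Augmenting path X1→Y3 (+1); matched 1.
Augmenting path X2→Y1 (+1); matched 2.
Augmenting path X3→Y5 (+1); matched 3.
Augmenting path X4→Y2 (+1); matched 4.
Augmenting path X5→Y1→X2→Y4 (+1); matched 5.
No augmenting path remains; maximum matching = 5.
König certificate: {X1, X2, X4, X5, Y5} is a vertex cover of size 5 (every listed pair touches it), so no matching can be larger.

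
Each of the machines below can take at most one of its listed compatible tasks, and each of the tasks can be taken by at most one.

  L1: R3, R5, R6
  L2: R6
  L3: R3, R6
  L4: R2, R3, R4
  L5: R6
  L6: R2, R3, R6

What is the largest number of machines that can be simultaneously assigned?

Unit-capacity flow: source→left, listed edges, right→sink; max matching = max flow.
Augmenting path L1→R3 (+1); matched 1.
Augmenting path L2→R6 (+1); matched 2.
Augmenting path L4→R2 (+1); matched 3.
Augmenting path L3→R3→L1→R5 (+1); matched 4.
Augmenting path L6→R2→L4→R4 (+1); matched 5.
No augmenting path remains; maximum matching = 5.
König certificate: {L1, L3, L4, L6, R6} is a vertex cover of size 5 (every listed pair touches it), so no matching can be larger.

5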